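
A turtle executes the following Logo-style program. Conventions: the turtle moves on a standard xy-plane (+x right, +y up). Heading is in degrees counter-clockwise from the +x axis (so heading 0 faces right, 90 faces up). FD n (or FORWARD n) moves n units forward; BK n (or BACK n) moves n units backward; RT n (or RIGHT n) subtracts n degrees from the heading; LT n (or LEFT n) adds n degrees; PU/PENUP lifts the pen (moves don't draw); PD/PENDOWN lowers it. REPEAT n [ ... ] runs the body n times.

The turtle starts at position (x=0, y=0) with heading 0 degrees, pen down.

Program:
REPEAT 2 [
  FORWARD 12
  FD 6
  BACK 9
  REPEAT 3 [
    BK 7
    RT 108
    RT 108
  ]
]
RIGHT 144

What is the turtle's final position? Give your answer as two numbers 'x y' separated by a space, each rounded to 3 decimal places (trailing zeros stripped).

Answer: 4.781 8.56

Derivation:
Executing turtle program step by step:
Start: pos=(0,0), heading=0, pen down
REPEAT 2 [
  -- iteration 1/2 --
  FD 12: (0,0) -> (12,0) [heading=0, draw]
  FD 6: (12,0) -> (18,0) [heading=0, draw]
  BK 9: (18,0) -> (9,0) [heading=0, draw]
  REPEAT 3 [
    -- iteration 1/3 --
    BK 7: (9,0) -> (2,0) [heading=0, draw]
    RT 108: heading 0 -> 252
    RT 108: heading 252 -> 144
    -- iteration 2/3 --
    BK 7: (2,0) -> (7.663,-4.114) [heading=144, draw]
    RT 108: heading 144 -> 36
    RT 108: heading 36 -> 288
    -- iteration 3/3 --
    BK 7: (7.663,-4.114) -> (5.5,2.543) [heading=288, draw]
    RT 108: heading 288 -> 180
    RT 108: heading 180 -> 72
  ]
  -- iteration 2/2 --
  FD 12: (5.5,2.543) -> (9.208,13.956) [heading=72, draw]
  FD 6: (9.208,13.956) -> (11.062,19.662) [heading=72, draw]
  BK 9: (11.062,19.662) -> (8.281,11.102) [heading=72, draw]
  REPEAT 3 [
    -- iteration 1/3 --
    BK 7: (8.281,11.102) -> (6.118,4.445) [heading=72, draw]
    RT 108: heading 72 -> 324
    RT 108: heading 324 -> 216
    -- iteration 2/3 --
    BK 7: (6.118,4.445) -> (11.781,8.56) [heading=216, draw]
    RT 108: heading 216 -> 108
    RT 108: heading 108 -> 0
    -- iteration 3/3 --
    BK 7: (11.781,8.56) -> (4.781,8.56) [heading=0, draw]
    RT 108: heading 0 -> 252
    RT 108: heading 252 -> 144
  ]
]
RT 144: heading 144 -> 0
Final: pos=(4.781,8.56), heading=0, 12 segment(s) drawn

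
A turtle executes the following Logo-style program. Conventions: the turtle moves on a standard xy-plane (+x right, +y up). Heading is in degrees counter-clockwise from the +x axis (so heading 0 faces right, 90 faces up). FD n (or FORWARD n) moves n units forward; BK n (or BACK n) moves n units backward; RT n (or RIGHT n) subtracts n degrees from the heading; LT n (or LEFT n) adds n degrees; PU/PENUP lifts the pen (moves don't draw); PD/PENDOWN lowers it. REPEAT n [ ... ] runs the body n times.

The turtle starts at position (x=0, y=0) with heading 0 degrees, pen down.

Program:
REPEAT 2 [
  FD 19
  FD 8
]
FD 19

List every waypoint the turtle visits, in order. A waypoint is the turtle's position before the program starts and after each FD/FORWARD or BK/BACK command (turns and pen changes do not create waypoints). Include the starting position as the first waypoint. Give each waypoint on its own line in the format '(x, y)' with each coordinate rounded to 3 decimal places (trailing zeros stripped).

Answer: (0, 0)
(19, 0)
(27, 0)
(46, 0)
(54, 0)
(73, 0)

Derivation:
Executing turtle program step by step:
Start: pos=(0,0), heading=0, pen down
REPEAT 2 [
  -- iteration 1/2 --
  FD 19: (0,0) -> (19,0) [heading=0, draw]
  FD 8: (19,0) -> (27,0) [heading=0, draw]
  -- iteration 2/2 --
  FD 19: (27,0) -> (46,0) [heading=0, draw]
  FD 8: (46,0) -> (54,0) [heading=0, draw]
]
FD 19: (54,0) -> (73,0) [heading=0, draw]
Final: pos=(73,0), heading=0, 5 segment(s) drawn
Waypoints (6 total):
(0, 0)
(19, 0)
(27, 0)
(46, 0)
(54, 0)
(73, 0)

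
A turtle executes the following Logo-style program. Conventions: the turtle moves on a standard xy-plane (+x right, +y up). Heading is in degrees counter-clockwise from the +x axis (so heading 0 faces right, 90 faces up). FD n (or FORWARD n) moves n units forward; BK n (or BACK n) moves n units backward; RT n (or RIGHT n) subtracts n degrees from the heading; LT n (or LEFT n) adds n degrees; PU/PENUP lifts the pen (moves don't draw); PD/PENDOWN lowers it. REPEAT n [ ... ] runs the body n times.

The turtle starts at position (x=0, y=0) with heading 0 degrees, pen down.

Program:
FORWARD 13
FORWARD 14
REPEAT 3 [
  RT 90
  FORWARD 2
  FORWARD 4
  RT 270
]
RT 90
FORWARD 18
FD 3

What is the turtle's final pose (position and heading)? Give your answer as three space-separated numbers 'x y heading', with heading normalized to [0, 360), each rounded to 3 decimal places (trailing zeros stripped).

Executing turtle program step by step:
Start: pos=(0,0), heading=0, pen down
FD 13: (0,0) -> (13,0) [heading=0, draw]
FD 14: (13,0) -> (27,0) [heading=0, draw]
REPEAT 3 [
  -- iteration 1/3 --
  RT 90: heading 0 -> 270
  FD 2: (27,0) -> (27,-2) [heading=270, draw]
  FD 4: (27,-2) -> (27,-6) [heading=270, draw]
  RT 270: heading 270 -> 0
  -- iteration 2/3 --
  RT 90: heading 0 -> 270
  FD 2: (27,-6) -> (27,-8) [heading=270, draw]
  FD 4: (27,-8) -> (27,-12) [heading=270, draw]
  RT 270: heading 270 -> 0
  -- iteration 3/3 --
  RT 90: heading 0 -> 270
  FD 2: (27,-12) -> (27,-14) [heading=270, draw]
  FD 4: (27,-14) -> (27,-18) [heading=270, draw]
  RT 270: heading 270 -> 0
]
RT 90: heading 0 -> 270
FD 18: (27,-18) -> (27,-36) [heading=270, draw]
FD 3: (27,-36) -> (27,-39) [heading=270, draw]
Final: pos=(27,-39), heading=270, 10 segment(s) drawn

Answer: 27 -39 270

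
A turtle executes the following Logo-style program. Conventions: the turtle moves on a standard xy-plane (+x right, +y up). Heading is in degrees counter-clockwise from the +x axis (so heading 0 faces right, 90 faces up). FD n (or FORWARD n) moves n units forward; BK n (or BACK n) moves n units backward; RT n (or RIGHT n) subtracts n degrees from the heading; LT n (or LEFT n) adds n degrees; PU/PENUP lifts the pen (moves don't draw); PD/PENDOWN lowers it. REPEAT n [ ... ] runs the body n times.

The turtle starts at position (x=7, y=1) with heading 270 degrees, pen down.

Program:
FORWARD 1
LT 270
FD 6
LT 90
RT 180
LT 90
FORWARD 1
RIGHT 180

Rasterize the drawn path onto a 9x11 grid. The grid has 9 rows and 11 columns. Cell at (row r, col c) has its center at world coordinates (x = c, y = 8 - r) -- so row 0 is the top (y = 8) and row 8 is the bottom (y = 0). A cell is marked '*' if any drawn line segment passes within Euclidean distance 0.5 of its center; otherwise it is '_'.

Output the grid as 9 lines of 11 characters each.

Segment 0: (7,1) -> (7,0)
Segment 1: (7,0) -> (1,0)
Segment 2: (1,0) -> (0,0)

Answer: ___________
___________
___________
___________
___________
___________
___________
_______*___
********___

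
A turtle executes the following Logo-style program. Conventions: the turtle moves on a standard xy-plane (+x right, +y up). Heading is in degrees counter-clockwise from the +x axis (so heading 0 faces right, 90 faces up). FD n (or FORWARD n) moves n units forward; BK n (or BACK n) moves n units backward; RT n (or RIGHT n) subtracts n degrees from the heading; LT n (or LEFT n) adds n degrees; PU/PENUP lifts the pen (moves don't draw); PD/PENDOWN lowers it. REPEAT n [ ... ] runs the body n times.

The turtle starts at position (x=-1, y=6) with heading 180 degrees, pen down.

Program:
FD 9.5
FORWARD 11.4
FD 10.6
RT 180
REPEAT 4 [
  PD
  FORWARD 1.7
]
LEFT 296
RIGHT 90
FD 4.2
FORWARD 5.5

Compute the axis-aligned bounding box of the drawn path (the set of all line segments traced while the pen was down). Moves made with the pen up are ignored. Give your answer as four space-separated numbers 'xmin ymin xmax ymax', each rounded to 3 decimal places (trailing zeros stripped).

Executing turtle program step by step:
Start: pos=(-1,6), heading=180, pen down
FD 9.5: (-1,6) -> (-10.5,6) [heading=180, draw]
FD 11.4: (-10.5,6) -> (-21.9,6) [heading=180, draw]
FD 10.6: (-21.9,6) -> (-32.5,6) [heading=180, draw]
RT 180: heading 180 -> 0
REPEAT 4 [
  -- iteration 1/4 --
  PD: pen down
  FD 1.7: (-32.5,6) -> (-30.8,6) [heading=0, draw]
  -- iteration 2/4 --
  PD: pen down
  FD 1.7: (-30.8,6) -> (-29.1,6) [heading=0, draw]
  -- iteration 3/4 --
  PD: pen down
  FD 1.7: (-29.1,6) -> (-27.4,6) [heading=0, draw]
  -- iteration 4/4 --
  PD: pen down
  FD 1.7: (-27.4,6) -> (-25.7,6) [heading=0, draw]
]
LT 296: heading 0 -> 296
RT 90: heading 296 -> 206
FD 4.2: (-25.7,6) -> (-29.475,4.159) [heading=206, draw]
FD 5.5: (-29.475,4.159) -> (-34.418,1.748) [heading=206, draw]
Final: pos=(-34.418,1.748), heading=206, 9 segment(s) drawn

Segment endpoints: x in {-34.418, -32.5, -30.8, -29.475, -29.1, -27.4, -25.7, -21.9, -10.5, -1}, y in {1.748, 4.159, 6, 6, 6, 6}
xmin=-34.418, ymin=1.748, xmax=-1, ymax=6

Answer: -34.418 1.748 -1 6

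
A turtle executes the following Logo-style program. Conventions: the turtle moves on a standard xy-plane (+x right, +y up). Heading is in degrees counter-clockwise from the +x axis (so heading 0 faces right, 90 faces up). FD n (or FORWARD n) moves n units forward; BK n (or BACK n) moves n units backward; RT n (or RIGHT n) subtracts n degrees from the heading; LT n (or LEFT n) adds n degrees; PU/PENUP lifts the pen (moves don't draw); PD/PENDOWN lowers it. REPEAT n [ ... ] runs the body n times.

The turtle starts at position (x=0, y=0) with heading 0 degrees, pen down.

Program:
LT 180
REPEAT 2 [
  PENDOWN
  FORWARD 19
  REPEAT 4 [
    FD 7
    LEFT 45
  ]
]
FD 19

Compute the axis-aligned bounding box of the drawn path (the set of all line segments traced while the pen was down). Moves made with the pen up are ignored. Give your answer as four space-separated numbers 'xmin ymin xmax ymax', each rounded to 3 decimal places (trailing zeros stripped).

Executing turtle program step by step:
Start: pos=(0,0), heading=0, pen down
LT 180: heading 0 -> 180
REPEAT 2 [
  -- iteration 1/2 --
  PD: pen down
  FD 19: (0,0) -> (-19,0) [heading=180, draw]
  REPEAT 4 [
    -- iteration 1/4 --
    FD 7: (-19,0) -> (-26,0) [heading=180, draw]
    LT 45: heading 180 -> 225
    -- iteration 2/4 --
    FD 7: (-26,0) -> (-30.95,-4.95) [heading=225, draw]
    LT 45: heading 225 -> 270
    -- iteration 3/4 --
    FD 7: (-30.95,-4.95) -> (-30.95,-11.95) [heading=270, draw]
    LT 45: heading 270 -> 315
    -- iteration 4/4 --
    FD 7: (-30.95,-11.95) -> (-26,-16.899) [heading=315, draw]
    LT 45: heading 315 -> 0
  ]
  -- iteration 2/2 --
  PD: pen down
  FD 19: (-26,-16.899) -> (-7,-16.899) [heading=0, draw]
  REPEAT 4 [
    -- iteration 1/4 --
    FD 7: (-7,-16.899) -> (0,-16.899) [heading=0, draw]
    LT 45: heading 0 -> 45
    -- iteration 2/4 --
    FD 7: (0,-16.899) -> (4.95,-11.95) [heading=45, draw]
    LT 45: heading 45 -> 90
    -- iteration 3/4 --
    FD 7: (4.95,-11.95) -> (4.95,-4.95) [heading=90, draw]
    LT 45: heading 90 -> 135
    -- iteration 4/4 --
    FD 7: (4.95,-4.95) -> (0,0) [heading=135, draw]
    LT 45: heading 135 -> 180
  ]
]
FD 19: (0,0) -> (-19,0) [heading=180, draw]
Final: pos=(-19,0), heading=180, 11 segment(s) drawn

Segment endpoints: x in {-30.95, -26, -19, -7, 0, 4.95, 4.95}, y in {-16.899, -16.899, -11.95, -11.95, -4.95, -4.95, 0, 0, 0, 0, 0}
xmin=-30.95, ymin=-16.899, xmax=4.95, ymax=0

Answer: -30.95 -16.899 4.95 0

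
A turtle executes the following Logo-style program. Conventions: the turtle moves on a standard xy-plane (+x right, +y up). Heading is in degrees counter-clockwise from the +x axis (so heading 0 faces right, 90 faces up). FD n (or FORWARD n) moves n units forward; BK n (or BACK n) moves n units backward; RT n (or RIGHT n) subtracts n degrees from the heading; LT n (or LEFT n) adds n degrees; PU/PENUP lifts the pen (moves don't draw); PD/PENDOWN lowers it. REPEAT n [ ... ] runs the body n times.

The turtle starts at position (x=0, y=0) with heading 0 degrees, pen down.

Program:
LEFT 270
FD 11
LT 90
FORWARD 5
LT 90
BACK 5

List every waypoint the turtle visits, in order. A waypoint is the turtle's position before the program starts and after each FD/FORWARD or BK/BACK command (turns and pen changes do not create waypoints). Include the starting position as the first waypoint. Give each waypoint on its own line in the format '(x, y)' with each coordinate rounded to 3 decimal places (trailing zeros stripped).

Answer: (0, 0)
(0, -11)
(5, -11)
(5, -16)

Derivation:
Executing turtle program step by step:
Start: pos=(0,0), heading=0, pen down
LT 270: heading 0 -> 270
FD 11: (0,0) -> (0,-11) [heading=270, draw]
LT 90: heading 270 -> 0
FD 5: (0,-11) -> (5,-11) [heading=0, draw]
LT 90: heading 0 -> 90
BK 5: (5,-11) -> (5,-16) [heading=90, draw]
Final: pos=(5,-16), heading=90, 3 segment(s) drawn
Waypoints (4 total):
(0, 0)
(0, -11)
(5, -11)
(5, -16)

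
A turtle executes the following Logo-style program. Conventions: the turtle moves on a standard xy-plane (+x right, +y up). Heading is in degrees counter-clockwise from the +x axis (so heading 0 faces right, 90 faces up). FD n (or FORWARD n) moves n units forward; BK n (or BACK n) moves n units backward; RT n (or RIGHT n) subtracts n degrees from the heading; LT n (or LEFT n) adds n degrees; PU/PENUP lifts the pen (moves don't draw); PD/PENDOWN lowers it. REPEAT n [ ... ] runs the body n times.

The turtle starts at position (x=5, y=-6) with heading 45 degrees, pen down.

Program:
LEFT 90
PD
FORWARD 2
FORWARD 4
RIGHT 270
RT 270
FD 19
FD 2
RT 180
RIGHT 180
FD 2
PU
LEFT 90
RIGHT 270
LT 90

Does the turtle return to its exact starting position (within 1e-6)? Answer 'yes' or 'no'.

Answer: no

Derivation:
Executing turtle program step by step:
Start: pos=(5,-6), heading=45, pen down
LT 90: heading 45 -> 135
PD: pen down
FD 2: (5,-6) -> (3.586,-4.586) [heading=135, draw]
FD 4: (3.586,-4.586) -> (0.757,-1.757) [heading=135, draw]
RT 270: heading 135 -> 225
RT 270: heading 225 -> 315
FD 19: (0.757,-1.757) -> (14.192,-15.192) [heading=315, draw]
FD 2: (14.192,-15.192) -> (15.607,-16.607) [heading=315, draw]
RT 180: heading 315 -> 135
RT 180: heading 135 -> 315
FD 2: (15.607,-16.607) -> (17.021,-18.021) [heading=315, draw]
PU: pen up
LT 90: heading 315 -> 45
RT 270: heading 45 -> 135
LT 90: heading 135 -> 225
Final: pos=(17.021,-18.021), heading=225, 5 segment(s) drawn

Start position: (5, -6)
Final position: (17.021, -18.021)
Distance = 17; >= 1e-6 -> NOT closed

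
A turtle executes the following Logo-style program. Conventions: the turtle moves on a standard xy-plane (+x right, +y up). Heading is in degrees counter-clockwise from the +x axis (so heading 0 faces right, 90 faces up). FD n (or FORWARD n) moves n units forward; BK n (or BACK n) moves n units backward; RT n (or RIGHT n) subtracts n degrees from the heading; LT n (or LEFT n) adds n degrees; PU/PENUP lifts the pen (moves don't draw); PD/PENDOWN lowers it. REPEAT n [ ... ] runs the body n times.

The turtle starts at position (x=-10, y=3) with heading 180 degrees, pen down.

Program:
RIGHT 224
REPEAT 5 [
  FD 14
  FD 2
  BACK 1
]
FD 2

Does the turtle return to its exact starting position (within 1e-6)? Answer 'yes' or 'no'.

Answer: no

Derivation:
Executing turtle program step by step:
Start: pos=(-10,3), heading=180, pen down
RT 224: heading 180 -> 316
REPEAT 5 [
  -- iteration 1/5 --
  FD 14: (-10,3) -> (0.071,-6.725) [heading=316, draw]
  FD 2: (0.071,-6.725) -> (1.509,-8.115) [heading=316, draw]
  BK 1: (1.509,-8.115) -> (0.79,-7.42) [heading=316, draw]
  -- iteration 2/5 --
  FD 14: (0.79,-7.42) -> (10.861,-17.145) [heading=316, draw]
  FD 2: (10.861,-17.145) -> (12.3,-18.534) [heading=316, draw]
  BK 1: (12.3,-18.534) -> (11.58,-17.84) [heading=316, draw]
  -- iteration 3/5 --
  FD 14: (11.58,-17.84) -> (21.651,-27.565) [heading=316, draw]
  FD 2: (21.651,-27.565) -> (23.09,-28.954) [heading=316, draw]
  BK 1: (23.09,-28.954) -> (22.37,-28.26) [heading=316, draw]
  -- iteration 4/5 --
  FD 14: (22.37,-28.26) -> (32.441,-37.985) [heading=316, draw]
  FD 2: (32.441,-37.985) -> (33.88,-39.374) [heading=316, draw]
  BK 1: (33.88,-39.374) -> (33.16,-38.68) [heading=316, draw]
  -- iteration 5/5 --
  FD 14: (33.16,-38.68) -> (43.231,-48.405) [heading=316, draw]
  FD 2: (43.231,-48.405) -> (44.67,-49.794) [heading=316, draw]
  BK 1: (44.67,-49.794) -> (43.95,-49.099) [heading=316, draw]
]
FD 2: (43.95,-49.099) -> (45.389,-50.489) [heading=316, draw]
Final: pos=(45.389,-50.489), heading=316, 16 segment(s) drawn

Start position: (-10, 3)
Final position: (45.389, -50.489)
Distance = 77; >= 1e-6 -> NOT closed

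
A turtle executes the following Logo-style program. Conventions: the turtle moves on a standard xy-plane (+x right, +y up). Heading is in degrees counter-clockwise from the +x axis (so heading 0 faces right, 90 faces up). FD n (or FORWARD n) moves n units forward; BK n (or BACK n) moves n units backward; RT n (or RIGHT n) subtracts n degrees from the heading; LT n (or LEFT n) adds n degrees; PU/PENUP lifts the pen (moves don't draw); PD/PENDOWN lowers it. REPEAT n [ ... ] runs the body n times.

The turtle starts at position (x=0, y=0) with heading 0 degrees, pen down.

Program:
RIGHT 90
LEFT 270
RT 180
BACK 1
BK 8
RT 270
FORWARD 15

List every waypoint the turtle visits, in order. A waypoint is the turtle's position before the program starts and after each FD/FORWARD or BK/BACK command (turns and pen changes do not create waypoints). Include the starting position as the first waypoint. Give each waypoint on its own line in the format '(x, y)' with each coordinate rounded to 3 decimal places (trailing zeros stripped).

Executing turtle program step by step:
Start: pos=(0,0), heading=0, pen down
RT 90: heading 0 -> 270
LT 270: heading 270 -> 180
RT 180: heading 180 -> 0
BK 1: (0,0) -> (-1,0) [heading=0, draw]
BK 8: (-1,0) -> (-9,0) [heading=0, draw]
RT 270: heading 0 -> 90
FD 15: (-9,0) -> (-9,15) [heading=90, draw]
Final: pos=(-9,15), heading=90, 3 segment(s) drawn
Waypoints (4 total):
(0, 0)
(-1, 0)
(-9, 0)
(-9, 15)

Answer: (0, 0)
(-1, 0)
(-9, 0)
(-9, 15)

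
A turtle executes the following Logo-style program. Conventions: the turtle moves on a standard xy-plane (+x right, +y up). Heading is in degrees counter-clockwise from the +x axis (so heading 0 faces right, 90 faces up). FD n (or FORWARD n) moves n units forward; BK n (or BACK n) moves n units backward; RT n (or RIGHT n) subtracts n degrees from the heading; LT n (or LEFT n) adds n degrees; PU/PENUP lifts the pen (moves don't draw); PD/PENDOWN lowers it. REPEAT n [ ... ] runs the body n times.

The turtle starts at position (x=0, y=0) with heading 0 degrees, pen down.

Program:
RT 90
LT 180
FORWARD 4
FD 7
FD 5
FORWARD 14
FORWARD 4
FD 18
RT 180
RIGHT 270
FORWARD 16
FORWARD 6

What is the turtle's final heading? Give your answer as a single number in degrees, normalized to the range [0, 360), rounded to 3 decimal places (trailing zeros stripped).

Answer: 0

Derivation:
Executing turtle program step by step:
Start: pos=(0,0), heading=0, pen down
RT 90: heading 0 -> 270
LT 180: heading 270 -> 90
FD 4: (0,0) -> (0,4) [heading=90, draw]
FD 7: (0,4) -> (0,11) [heading=90, draw]
FD 5: (0,11) -> (0,16) [heading=90, draw]
FD 14: (0,16) -> (0,30) [heading=90, draw]
FD 4: (0,30) -> (0,34) [heading=90, draw]
FD 18: (0,34) -> (0,52) [heading=90, draw]
RT 180: heading 90 -> 270
RT 270: heading 270 -> 0
FD 16: (0,52) -> (16,52) [heading=0, draw]
FD 6: (16,52) -> (22,52) [heading=0, draw]
Final: pos=(22,52), heading=0, 8 segment(s) drawn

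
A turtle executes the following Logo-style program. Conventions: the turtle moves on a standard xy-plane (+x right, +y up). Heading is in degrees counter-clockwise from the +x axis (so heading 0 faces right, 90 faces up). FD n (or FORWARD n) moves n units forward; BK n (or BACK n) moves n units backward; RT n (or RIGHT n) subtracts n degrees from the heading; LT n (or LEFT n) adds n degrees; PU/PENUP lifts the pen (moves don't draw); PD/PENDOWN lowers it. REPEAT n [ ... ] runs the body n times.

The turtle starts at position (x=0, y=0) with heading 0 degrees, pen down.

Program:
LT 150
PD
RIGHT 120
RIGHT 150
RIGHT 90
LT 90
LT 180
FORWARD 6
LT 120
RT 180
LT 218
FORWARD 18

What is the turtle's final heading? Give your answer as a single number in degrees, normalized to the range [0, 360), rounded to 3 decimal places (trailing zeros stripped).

Executing turtle program step by step:
Start: pos=(0,0), heading=0, pen down
LT 150: heading 0 -> 150
PD: pen down
RT 120: heading 150 -> 30
RT 150: heading 30 -> 240
RT 90: heading 240 -> 150
LT 90: heading 150 -> 240
LT 180: heading 240 -> 60
FD 6: (0,0) -> (3,5.196) [heading=60, draw]
LT 120: heading 60 -> 180
RT 180: heading 180 -> 0
LT 218: heading 0 -> 218
FD 18: (3,5.196) -> (-11.184,-5.886) [heading=218, draw]
Final: pos=(-11.184,-5.886), heading=218, 2 segment(s) drawn

Answer: 218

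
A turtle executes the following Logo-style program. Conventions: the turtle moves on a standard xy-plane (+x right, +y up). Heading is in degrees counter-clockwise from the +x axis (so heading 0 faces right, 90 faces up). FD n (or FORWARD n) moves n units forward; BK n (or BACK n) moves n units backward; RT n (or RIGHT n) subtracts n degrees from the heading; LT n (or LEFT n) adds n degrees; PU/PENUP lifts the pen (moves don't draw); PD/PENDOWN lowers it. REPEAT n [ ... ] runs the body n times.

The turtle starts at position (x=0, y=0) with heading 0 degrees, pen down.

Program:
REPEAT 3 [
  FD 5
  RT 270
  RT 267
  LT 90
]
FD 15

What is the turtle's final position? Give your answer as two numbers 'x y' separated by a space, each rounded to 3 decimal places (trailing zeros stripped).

Answer: -2.057 9.3

Derivation:
Executing turtle program step by step:
Start: pos=(0,0), heading=0, pen down
REPEAT 3 [
  -- iteration 1/3 --
  FD 5: (0,0) -> (5,0) [heading=0, draw]
  RT 270: heading 0 -> 90
  RT 267: heading 90 -> 183
  LT 90: heading 183 -> 273
  -- iteration 2/3 --
  FD 5: (5,0) -> (5.262,-4.993) [heading=273, draw]
  RT 270: heading 273 -> 3
  RT 267: heading 3 -> 96
  LT 90: heading 96 -> 186
  -- iteration 3/3 --
  FD 5: (5.262,-4.993) -> (0.289,-5.516) [heading=186, draw]
  RT 270: heading 186 -> 276
  RT 267: heading 276 -> 9
  LT 90: heading 9 -> 99
]
FD 15: (0.289,-5.516) -> (-2.057,9.3) [heading=99, draw]
Final: pos=(-2.057,9.3), heading=99, 4 segment(s) drawn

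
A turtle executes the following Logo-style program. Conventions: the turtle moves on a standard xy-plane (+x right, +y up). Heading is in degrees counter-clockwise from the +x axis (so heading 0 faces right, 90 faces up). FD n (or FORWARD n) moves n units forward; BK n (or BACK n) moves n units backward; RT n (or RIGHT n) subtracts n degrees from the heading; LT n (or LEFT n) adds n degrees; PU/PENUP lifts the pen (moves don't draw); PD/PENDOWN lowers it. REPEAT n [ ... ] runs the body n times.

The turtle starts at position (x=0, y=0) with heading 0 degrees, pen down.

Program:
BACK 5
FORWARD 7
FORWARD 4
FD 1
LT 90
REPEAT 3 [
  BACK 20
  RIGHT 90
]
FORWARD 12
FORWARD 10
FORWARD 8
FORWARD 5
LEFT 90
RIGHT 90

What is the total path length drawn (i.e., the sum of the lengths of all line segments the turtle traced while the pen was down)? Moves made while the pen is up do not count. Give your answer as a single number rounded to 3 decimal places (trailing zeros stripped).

Executing turtle program step by step:
Start: pos=(0,0), heading=0, pen down
BK 5: (0,0) -> (-5,0) [heading=0, draw]
FD 7: (-5,0) -> (2,0) [heading=0, draw]
FD 4: (2,0) -> (6,0) [heading=0, draw]
FD 1: (6,0) -> (7,0) [heading=0, draw]
LT 90: heading 0 -> 90
REPEAT 3 [
  -- iteration 1/3 --
  BK 20: (7,0) -> (7,-20) [heading=90, draw]
  RT 90: heading 90 -> 0
  -- iteration 2/3 --
  BK 20: (7,-20) -> (-13,-20) [heading=0, draw]
  RT 90: heading 0 -> 270
  -- iteration 3/3 --
  BK 20: (-13,-20) -> (-13,0) [heading=270, draw]
  RT 90: heading 270 -> 180
]
FD 12: (-13,0) -> (-25,0) [heading=180, draw]
FD 10: (-25,0) -> (-35,0) [heading=180, draw]
FD 8: (-35,0) -> (-43,0) [heading=180, draw]
FD 5: (-43,0) -> (-48,0) [heading=180, draw]
LT 90: heading 180 -> 270
RT 90: heading 270 -> 180
Final: pos=(-48,0), heading=180, 11 segment(s) drawn

Segment lengths:
  seg 1: (0,0) -> (-5,0), length = 5
  seg 2: (-5,0) -> (2,0), length = 7
  seg 3: (2,0) -> (6,0), length = 4
  seg 4: (6,0) -> (7,0), length = 1
  seg 5: (7,0) -> (7,-20), length = 20
  seg 6: (7,-20) -> (-13,-20), length = 20
  seg 7: (-13,-20) -> (-13,0), length = 20
  seg 8: (-13,0) -> (-25,0), length = 12
  seg 9: (-25,0) -> (-35,0), length = 10
  seg 10: (-35,0) -> (-43,0), length = 8
  seg 11: (-43,0) -> (-48,0), length = 5
Total = 112

Answer: 112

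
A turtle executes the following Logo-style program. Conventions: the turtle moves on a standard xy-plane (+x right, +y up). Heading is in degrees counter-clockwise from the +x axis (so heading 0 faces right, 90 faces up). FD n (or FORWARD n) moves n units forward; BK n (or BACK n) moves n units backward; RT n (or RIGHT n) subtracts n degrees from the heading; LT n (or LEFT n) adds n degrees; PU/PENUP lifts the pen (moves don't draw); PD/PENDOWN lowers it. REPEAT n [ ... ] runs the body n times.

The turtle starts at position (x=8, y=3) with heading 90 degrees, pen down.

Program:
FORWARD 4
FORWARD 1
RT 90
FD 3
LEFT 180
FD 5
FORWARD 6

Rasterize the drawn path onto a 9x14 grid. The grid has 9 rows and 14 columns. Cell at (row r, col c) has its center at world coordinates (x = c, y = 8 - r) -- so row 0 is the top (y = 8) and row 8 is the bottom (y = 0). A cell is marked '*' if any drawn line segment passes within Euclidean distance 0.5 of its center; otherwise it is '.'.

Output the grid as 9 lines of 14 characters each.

Answer: ************..
........*.....
........*.....
........*.....
........*.....
........*.....
..............
..............
..............

Derivation:
Segment 0: (8,3) -> (8,7)
Segment 1: (8,7) -> (8,8)
Segment 2: (8,8) -> (11,8)
Segment 3: (11,8) -> (6,8)
Segment 4: (6,8) -> (0,8)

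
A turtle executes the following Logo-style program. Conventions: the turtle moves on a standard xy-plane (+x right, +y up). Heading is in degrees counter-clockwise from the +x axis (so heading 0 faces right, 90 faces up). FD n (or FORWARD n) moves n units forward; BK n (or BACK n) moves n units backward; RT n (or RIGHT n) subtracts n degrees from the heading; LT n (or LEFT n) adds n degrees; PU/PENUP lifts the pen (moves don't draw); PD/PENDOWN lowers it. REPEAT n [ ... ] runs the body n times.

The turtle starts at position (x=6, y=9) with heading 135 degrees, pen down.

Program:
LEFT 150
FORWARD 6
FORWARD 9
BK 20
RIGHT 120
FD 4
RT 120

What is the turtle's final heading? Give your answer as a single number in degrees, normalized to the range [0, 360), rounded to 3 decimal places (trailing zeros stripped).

Answer: 45

Derivation:
Executing turtle program step by step:
Start: pos=(6,9), heading=135, pen down
LT 150: heading 135 -> 285
FD 6: (6,9) -> (7.553,3.204) [heading=285, draw]
FD 9: (7.553,3.204) -> (9.882,-5.489) [heading=285, draw]
BK 20: (9.882,-5.489) -> (4.706,13.83) [heading=285, draw]
RT 120: heading 285 -> 165
FD 4: (4.706,13.83) -> (0.842,14.865) [heading=165, draw]
RT 120: heading 165 -> 45
Final: pos=(0.842,14.865), heading=45, 4 segment(s) drawn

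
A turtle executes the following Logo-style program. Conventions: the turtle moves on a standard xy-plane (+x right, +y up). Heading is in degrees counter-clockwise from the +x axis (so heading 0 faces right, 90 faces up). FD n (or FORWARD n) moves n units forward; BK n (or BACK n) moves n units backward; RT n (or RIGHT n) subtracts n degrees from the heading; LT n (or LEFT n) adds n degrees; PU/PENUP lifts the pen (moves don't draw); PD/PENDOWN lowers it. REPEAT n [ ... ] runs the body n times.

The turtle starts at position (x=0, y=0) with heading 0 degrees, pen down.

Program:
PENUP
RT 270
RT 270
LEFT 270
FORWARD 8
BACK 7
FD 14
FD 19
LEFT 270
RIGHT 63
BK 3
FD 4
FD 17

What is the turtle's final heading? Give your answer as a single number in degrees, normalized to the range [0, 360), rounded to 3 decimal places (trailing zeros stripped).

Answer: 297

Derivation:
Executing turtle program step by step:
Start: pos=(0,0), heading=0, pen down
PU: pen up
RT 270: heading 0 -> 90
RT 270: heading 90 -> 180
LT 270: heading 180 -> 90
FD 8: (0,0) -> (0,8) [heading=90, move]
BK 7: (0,8) -> (0,1) [heading=90, move]
FD 14: (0,1) -> (0,15) [heading=90, move]
FD 19: (0,15) -> (0,34) [heading=90, move]
LT 270: heading 90 -> 0
RT 63: heading 0 -> 297
BK 3: (0,34) -> (-1.362,36.673) [heading=297, move]
FD 4: (-1.362,36.673) -> (0.454,33.109) [heading=297, move]
FD 17: (0.454,33.109) -> (8.172,17.962) [heading=297, move]
Final: pos=(8.172,17.962), heading=297, 0 segment(s) drawn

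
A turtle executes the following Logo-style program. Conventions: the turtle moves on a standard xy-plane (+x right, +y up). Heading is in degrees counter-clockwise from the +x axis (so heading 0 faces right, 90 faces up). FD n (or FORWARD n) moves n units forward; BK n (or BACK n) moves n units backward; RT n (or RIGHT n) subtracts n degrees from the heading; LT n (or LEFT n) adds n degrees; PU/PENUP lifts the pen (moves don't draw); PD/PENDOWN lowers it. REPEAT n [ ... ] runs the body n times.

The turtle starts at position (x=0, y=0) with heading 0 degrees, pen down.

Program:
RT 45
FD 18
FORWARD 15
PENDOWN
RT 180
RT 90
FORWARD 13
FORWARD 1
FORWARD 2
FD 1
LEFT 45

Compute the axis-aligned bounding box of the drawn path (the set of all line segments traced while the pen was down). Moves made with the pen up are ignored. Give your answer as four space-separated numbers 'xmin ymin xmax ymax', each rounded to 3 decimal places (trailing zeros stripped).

Executing turtle program step by step:
Start: pos=(0,0), heading=0, pen down
RT 45: heading 0 -> 315
FD 18: (0,0) -> (12.728,-12.728) [heading=315, draw]
FD 15: (12.728,-12.728) -> (23.335,-23.335) [heading=315, draw]
PD: pen down
RT 180: heading 315 -> 135
RT 90: heading 135 -> 45
FD 13: (23.335,-23.335) -> (32.527,-14.142) [heading=45, draw]
FD 1: (32.527,-14.142) -> (33.234,-13.435) [heading=45, draw]
FD 2: (33.234,-13.435) -> (34.648,-12.021) [heading=45, draw]
FD 1: (34.648,-12.021) -> (35.355,-11.314) [heading=45, draw]
LT 45: heading 45 -> 90
Final: pos=(35.355,-11.314), heading=90, 6 segment(s) drawn

Segment endpoints: x in {0, 12.728, 23.335, 32.527, 33.234, 34.648, 35.355}, y in {-23.335, -14.142, -13.435, -12.728, -12.021, -11.314, 0}
xmin=0, ymin=-23.335, xmax=35.355, ymax=0

Answer: 0 -23.335 35.355 0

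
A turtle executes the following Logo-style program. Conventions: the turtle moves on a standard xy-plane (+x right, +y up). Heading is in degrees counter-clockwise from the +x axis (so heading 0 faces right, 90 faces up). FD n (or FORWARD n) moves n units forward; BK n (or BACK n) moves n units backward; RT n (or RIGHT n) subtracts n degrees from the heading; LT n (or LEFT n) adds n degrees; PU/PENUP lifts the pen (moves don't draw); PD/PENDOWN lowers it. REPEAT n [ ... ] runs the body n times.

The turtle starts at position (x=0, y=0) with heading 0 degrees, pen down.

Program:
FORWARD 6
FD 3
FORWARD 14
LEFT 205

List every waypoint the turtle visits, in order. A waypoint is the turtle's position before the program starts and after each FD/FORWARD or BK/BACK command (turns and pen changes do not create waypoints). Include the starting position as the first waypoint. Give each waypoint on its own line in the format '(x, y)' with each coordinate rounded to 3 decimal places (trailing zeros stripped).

Answer: (0, 0)
(6, 0)
(9, 0)
(23, 0)

Derivation:
Executing turtle program step by step:
Start: pos=(0,0), heading=0, pen down
FD 6: (0,0) -> (6,0) [heading=0, draw]
FD 3: (6,0) -> (9,0) [heading=0, draw]
FD 14: (9,0) -> (23,0) [heading=0, draw]
LT 205: heading 0 -> 205
Final: pos=(23,0), heading=205, 3 segment(s) drawn
Waypoints (4 total):
(0, 0)
(6, 0)
(9, 0)
(23, 0)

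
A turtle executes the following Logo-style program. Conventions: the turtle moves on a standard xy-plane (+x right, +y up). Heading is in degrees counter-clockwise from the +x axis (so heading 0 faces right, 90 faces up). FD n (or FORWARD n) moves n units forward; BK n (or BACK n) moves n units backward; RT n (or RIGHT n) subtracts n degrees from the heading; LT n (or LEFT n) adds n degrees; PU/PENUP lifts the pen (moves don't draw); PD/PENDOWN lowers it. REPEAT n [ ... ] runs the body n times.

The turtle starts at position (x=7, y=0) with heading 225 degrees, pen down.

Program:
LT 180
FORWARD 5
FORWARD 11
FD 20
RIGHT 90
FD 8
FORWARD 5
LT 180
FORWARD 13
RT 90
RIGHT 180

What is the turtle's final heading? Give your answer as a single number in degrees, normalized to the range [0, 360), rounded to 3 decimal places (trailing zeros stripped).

Answer: 225

Derivation:
Executing turtle program step by step:
Start: pos=(7,0), heading=225, pen down
LT 180: heading 225 -> 45
FD 5: (7,0) -> (10.536,3.536) [heading=45, draw]
FD 11: (10.536,3.536) -> (18.314,11.314) [heading=45, draw]
FD 20: (18.314,11.314) -> (32.456,25.456) [heading=45, draw]
RT 90: heading 45 -> 315
FD 8: (32.456,25.456) -> (38.113,19.799) [heading=315, draw]
FD 5: (38.113,19.799) -> (41.648,16.263) [heading=315, draw]
LT 180: heading 315 -> 135
FD 13: (41.648,16.263) -> (32.456,25.456) [heading=135, draw]
RT 90: heading 135 -> 45
RT 180: heading 45 -> 225
Final: pos=(32.456,25.456), heading=225, 6 segment(s) drawn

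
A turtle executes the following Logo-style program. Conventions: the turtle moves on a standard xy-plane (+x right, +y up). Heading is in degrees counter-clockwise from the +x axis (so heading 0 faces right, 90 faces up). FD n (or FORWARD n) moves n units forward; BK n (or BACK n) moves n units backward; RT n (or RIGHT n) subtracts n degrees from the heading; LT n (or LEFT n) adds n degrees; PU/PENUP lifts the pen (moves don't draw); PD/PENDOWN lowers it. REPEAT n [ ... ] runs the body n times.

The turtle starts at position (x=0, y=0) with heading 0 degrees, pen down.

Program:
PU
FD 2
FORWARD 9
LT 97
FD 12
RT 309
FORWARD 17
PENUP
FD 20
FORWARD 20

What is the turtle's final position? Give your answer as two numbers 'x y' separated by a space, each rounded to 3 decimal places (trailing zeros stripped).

Answer: -38.801 42.116

Derivation:
Executing turtle program step by step:
Start: pos=(0,0), heading=0, pen down
PU: pen up
FD 2: (0,0) -> (2,0) [heading=0, move]
FD 9: (2,0) -> (11,0) [heading=0, move]
LT 97: heading 0 -> 97
FD 12: (11,0) -> (9.538,11.911) [heading=97, move]
RT 309: heading 97 -> 148
FD 17: (9.538,11.911) -> (-4.879,20.919) [heading=148, move]
PU: pen up
FD 20: (-4.879,20.919) -> (-21.84,31.518) [heading=148, move]
FD 20: (-21.84,31.518) -> (-38.801,42.116) [heading=148, move]
Final: pos=(-38.801,42.116), heading=148, 0 segment(s) drawn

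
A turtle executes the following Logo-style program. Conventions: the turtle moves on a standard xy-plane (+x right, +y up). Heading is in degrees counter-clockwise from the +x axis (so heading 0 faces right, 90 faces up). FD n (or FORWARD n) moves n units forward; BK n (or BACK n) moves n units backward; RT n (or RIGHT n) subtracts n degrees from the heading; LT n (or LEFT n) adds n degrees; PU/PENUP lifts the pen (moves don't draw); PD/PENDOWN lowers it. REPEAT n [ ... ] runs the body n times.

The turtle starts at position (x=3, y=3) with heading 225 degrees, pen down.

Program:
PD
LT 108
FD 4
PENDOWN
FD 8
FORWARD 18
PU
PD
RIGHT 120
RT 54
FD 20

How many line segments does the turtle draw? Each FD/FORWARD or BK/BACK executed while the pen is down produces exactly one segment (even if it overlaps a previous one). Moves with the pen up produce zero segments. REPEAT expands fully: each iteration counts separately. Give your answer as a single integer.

Executing turtle program step by step:
Start: pos=(3,3), heading=225, pen down
PD: pen down
LT 108: heading 225 -> 333
FD 4: (3,3) -> (6.564,1.184) [heading=333, draw]
PD: pen down
FD 8: (6.564,1.184) -> (13.692,-2.448) [heading=333, draw]
FD 18: (13.692,-2.448) -> (29.73,-10.62) [heading=333, draw]
PU: pen up
PD: pen down
RT 120: heading 333 -> 213
RT 54: heading 213 -> 159
FD 20: (29.73,-10.62) -> (11.059,-3.452) [heading=159, draw]
Final: pos=(11.059,-3.452), heading=159, 4 segment(s) drawn
Segments drawn: 4

Answer: 4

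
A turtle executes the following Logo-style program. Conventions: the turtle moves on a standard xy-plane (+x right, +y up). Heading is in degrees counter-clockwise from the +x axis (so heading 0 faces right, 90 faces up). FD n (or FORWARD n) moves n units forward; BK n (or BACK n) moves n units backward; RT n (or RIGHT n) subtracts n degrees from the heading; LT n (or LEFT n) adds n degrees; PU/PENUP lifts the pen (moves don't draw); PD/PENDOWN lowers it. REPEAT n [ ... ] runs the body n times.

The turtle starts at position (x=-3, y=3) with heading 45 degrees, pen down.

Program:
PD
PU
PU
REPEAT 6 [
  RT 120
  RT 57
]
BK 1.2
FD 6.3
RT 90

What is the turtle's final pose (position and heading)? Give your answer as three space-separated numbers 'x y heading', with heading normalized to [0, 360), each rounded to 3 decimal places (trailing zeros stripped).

Executing turtle program step by step:
Start: pos=(-3,3), heading=45, pen down
PD: pen down
PU: pen up
PU: pen up
REPEAT 6 [
  -- iteration 1/6 --
  RT 120: heading 45 -> 285
  RT 57: heading 285 -> 228
  -- iteration 2/6 --
  RT 120: heading 228 -> 108
  RT 57: heading 108 -> 51
  -- iteration 3/6 --
  RT 120: heading 51 -> 291
  RT 57: heading 291 -> 234
  -- iteration 4/6 --
  RT 120: heading 234 -> 114
  RT 57: heading 114 -> 57
  -- iteration 5/6 --
  RT 120: heading 57 -> 297
  RT 57: heading 297 -> 240
  -- iteration 6/6 --
  RT 120: heading 240 -> 120
  RT 57: heading 120 -> 63
]
BK 1.2: (-3,3) -> (-3.545,1.931) [heading=63, move]
FD 6.3: (-3.545,1.931) -> (-0.685,7.544) [heading=63, move]
RT 90: heading 63 -> 333
Final: pos=(-0.685,7.544), heading=333, 0 segment(s) drawn

Answer: -0.685 7.544 333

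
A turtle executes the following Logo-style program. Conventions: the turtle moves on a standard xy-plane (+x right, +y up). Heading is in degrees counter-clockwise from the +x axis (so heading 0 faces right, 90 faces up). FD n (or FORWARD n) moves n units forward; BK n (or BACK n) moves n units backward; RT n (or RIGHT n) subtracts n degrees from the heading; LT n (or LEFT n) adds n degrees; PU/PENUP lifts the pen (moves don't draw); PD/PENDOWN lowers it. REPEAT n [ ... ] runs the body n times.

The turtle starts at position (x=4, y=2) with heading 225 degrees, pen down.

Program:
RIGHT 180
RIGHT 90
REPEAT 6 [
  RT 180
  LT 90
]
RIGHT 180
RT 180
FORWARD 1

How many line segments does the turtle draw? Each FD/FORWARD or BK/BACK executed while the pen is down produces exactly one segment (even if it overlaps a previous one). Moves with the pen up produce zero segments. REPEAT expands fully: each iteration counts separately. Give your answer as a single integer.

Executing turtle program step by step:
Start: pos=(4,2), heading=225, pen down
RT 180: heading 225 -> 45
RT 90: heading 45 -> 315
REPEAT 6 [
  -- iteration 1/6 --
  RT 180: heading 315 -> 135
  LT 90: heading 135 -> 225
  -- iteration 2/6 --
  RT 180: heading 225 -> 45
  LT 90: heading 45 -> 135
  -- iteration 3/6 --
  RT 180: heading 135 -> 315
  LT 90: heading 315 -> 45
  -- iteration 4/6 --
  RT 180: heading 45 -> 225
  LT 90: heading 225 -> 315
  -- iteration 5/6 --
  RT 180: heading 315 -> 135
  LT 90: heading 135 -> 225
  -- iteration 6/6 --
  RT 180: heading 225 -> 45
  LT 90: heading 45 -> 135
]
RT 180: heading 135 -> 315
RT 180: heading 315 -> 135
FD 1: (4,2) -> (3.293,2.707) [heading=135, draw]
Final: pos=(3.293,2.707), heading=135, 1 segment(s) drawn
Segments drawn: 1

Answer: 1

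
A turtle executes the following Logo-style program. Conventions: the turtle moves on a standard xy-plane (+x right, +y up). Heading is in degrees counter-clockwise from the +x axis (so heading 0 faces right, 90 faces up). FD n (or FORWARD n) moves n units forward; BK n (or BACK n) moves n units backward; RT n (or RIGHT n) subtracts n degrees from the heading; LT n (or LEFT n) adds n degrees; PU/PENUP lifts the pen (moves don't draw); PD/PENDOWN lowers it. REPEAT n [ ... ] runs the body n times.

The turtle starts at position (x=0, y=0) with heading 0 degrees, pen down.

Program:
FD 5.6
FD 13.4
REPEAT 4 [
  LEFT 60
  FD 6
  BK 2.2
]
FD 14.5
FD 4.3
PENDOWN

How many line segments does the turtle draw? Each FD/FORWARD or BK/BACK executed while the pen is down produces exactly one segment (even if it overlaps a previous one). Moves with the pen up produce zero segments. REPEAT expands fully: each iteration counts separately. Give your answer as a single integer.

Executing turtle program step by step:
Start: pos=(0,0), heading=0, pen down
FD 5.6: (0,0) -> (5.6,0) [heading=0, draw]
FD 13.4: (5.6,0) -> (19,0) [heading=0, draw]
REPEAT 4 [
  -- iteration 1/4 --
  LT 60: heading 0 -> 60
  FD 6: (19,0) -> (22,5.196) [heading=60, draw]
  BK 2.2: (22,5.196) -> (20.9,3.291) [heading=60, draw]
  -- iteration 2/4 --
  LT 60: heading 60 -> 120
  FD 6: (20.9,3.291) -> (17.9,8.487) [heading=120, draw]
  BK 2.2: (17.9,8.487) -> (19,6.582) [heading=120, draw]
  -- iteration 3/4 --
  LT 60: heading 120 -> 180
  FD 6: (19,6.582) -> (13,6.582) [heading=180, draw]
  BK 2.2: (13,6.582) -> (15.2,6.582) [heading=180, draw]
  -- iteration 4/4 --
  LT 60: heading 180 -> 240
  FD 6: (15.2,6.582) -> (12.2,1.386) [heading=240, draw]
  BK 2.2: (12.2,1.386) -> (13.3,3.291) [heading=240, draw]
]
FD 14.5: (13.3,3.291) -> (6.05,-9.266) [heading=240, draw]
FD 4.3: (6.05,-9.266) -> (3.9,-12.99) [heading=240, draw]
PD: pen down
Final: pos=(3.9,-12.99), heading=240, 12 segment(s) drawn
Segments drawn: 12

Answer: 12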